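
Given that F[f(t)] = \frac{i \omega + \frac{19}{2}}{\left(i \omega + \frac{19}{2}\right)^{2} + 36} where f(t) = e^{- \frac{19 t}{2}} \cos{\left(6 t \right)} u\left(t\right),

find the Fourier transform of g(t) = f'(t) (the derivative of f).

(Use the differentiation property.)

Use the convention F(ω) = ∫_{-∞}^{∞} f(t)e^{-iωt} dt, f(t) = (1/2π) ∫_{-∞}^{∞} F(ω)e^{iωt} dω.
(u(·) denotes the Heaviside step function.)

F[g](ω) = \frac{2 i \omega \left(2 i \omega + 19\right)}{\left(2 i \omega + 19\right)^{2} + 144}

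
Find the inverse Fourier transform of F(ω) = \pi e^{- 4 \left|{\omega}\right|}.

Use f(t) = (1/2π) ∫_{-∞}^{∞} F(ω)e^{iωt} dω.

f(t) = \frac{4}{t^{2} + 16}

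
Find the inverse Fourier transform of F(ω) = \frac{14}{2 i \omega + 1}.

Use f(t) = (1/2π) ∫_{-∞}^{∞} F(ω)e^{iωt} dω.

f(t) = 7 e^{- \frac{t}{2}} u\left(t\right)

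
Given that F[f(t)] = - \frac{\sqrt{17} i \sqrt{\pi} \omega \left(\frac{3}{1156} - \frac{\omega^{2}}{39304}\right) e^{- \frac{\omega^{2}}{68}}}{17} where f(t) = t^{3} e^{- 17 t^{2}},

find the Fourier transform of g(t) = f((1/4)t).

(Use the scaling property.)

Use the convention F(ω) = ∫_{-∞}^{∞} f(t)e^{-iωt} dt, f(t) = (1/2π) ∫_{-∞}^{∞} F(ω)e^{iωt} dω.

F[g](ω) = \frac{4 \sqrt{17} i \sqrt{\pi} \omega \left(8 \omega^{2} - 51\right) e^{- \frac{4 \omega^{2}}{17}}}{83521}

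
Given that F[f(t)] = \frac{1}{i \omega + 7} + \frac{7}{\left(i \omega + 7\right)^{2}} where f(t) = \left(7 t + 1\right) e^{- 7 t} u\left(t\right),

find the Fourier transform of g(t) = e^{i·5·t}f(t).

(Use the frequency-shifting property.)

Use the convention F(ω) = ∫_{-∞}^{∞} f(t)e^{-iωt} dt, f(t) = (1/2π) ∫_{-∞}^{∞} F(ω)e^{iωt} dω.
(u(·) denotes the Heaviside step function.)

F[g](ω) = \frac{7 i \left(\omega - 5\right) + \left(i \left(\omega - 5\right) + 7\right)^{2} + 49}{\left(i \left(\omega - 5\right) + 7\right)^{3}}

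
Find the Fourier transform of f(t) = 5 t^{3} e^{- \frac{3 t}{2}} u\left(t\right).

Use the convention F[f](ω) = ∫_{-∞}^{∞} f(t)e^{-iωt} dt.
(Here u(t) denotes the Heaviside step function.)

F(ω) = \frac{480}{\left(2 i \omega + 3\right)^{4}}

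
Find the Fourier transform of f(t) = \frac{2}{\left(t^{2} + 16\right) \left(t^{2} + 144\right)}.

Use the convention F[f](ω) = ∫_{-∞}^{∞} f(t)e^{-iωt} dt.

F(ω) = \frac{\pi \left(3 e^{8 \left|{\omega}\right|} - 1\right) e^{- 12 \left|{\omega}\right|}}{768}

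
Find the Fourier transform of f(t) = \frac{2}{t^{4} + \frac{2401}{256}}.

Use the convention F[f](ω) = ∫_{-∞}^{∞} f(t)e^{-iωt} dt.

F(ω) = \frac{128 \pi e^{- \frac{7 \sqrt{2} \left|{\omega}\right|}{8}} \sin{\left(\frac{7 \sqrt{2} \left|{\omega}\right|}{8} + \frac{\pi}{4} \right)}}{343}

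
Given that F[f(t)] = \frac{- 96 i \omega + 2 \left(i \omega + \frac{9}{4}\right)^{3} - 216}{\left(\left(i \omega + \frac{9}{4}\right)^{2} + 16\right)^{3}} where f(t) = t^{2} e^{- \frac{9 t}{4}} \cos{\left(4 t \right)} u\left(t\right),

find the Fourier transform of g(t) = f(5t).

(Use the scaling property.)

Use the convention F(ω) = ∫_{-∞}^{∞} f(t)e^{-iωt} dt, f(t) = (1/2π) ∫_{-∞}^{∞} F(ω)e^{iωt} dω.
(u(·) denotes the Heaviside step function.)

F[g](ω) = \frac{3200 \left(- 76800 i \omega + \left(4 i \omega + 45\right)^{3} - 864000\right)}{\left(\left(4 i \omega + 45\right)^{2} + 6400\right)^{3}}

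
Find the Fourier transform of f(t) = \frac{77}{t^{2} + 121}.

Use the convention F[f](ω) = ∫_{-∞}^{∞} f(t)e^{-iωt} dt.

F(ω) = 7 \pi e^{- 11 \left|{\omega}\right|}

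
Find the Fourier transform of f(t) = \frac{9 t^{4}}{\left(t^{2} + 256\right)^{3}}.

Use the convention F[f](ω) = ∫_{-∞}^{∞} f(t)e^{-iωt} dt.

F(ω) = \frac{9 \pi \left(256 \omega^{2} - 80 \left|{\omega}\right| + 3\right) e^{- 16 \left|{\omega}\right|}}{128}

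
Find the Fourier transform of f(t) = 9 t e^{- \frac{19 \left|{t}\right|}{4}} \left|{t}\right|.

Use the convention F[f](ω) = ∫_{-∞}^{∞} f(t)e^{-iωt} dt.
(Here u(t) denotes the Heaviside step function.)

F(ω) = \frac{9216 i \omega \left(16 \omega^{2} - 1083\right)}{\left(16 \omega^{2} + 361\right)^{3}}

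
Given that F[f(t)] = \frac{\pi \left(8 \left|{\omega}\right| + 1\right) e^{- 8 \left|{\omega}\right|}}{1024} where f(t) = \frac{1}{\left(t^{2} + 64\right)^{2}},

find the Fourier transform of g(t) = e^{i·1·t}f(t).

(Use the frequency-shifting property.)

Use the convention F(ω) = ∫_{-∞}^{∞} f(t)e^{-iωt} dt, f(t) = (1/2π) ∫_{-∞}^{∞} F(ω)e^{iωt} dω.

F[g](ω) = \frac{\pi \left(8 \left|{\omega - 1}\right| + 1\right) e^{- 8 \left|{\omega - 1}\right|}}{1024}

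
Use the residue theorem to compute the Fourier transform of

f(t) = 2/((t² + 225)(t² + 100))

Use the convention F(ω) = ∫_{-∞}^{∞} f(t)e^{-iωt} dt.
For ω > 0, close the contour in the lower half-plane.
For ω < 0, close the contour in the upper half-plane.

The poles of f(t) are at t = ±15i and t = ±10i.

Let g(z) = f(z)e^{-iωz}; for large |z| the factor e^{-iωz} decays in the lower half-plane when ω > 0 and in the upper half-plane when ω < 0.

Case ω > 0 (lower half-plane, clockwise contour ⇒ F(ω) = -2πi·ΣRes):
  Res_{z = - 15 i} g(z) = - \frac{i e^{- 15 \omega}}{1875}
  Res_{z = - 10 i} g(z) = \frac{i e^{- 10 \omega}}{1250}
  F(ω) = -2πi·ΣRes = \frac{\pi \left(3 e^{5 \omega} - 2\right) e^{- 15 \omega}}{1875}

Case ω < 0 (upper half-plane, counterclockwise contour ⇒ F(ω) = +2πi·ΣRes):
  Res_{z = 15 i} g(z) = \frac{i e^{15 \omega}}{1875}
  Res_{z = 10 i} g(z) = - \frac{i e^{10 \omega}}{1250}
  F(ω) = 2πi·ΣRes = \frac{\pi \left(3 - 2 e^{5 \omega}\right) e^{10 \omega}}{1875}

Both cases combine into a single formula in |ω|:

F(ω) = \frac{\pi \left(3 e^{5 \left|{\omega}\right|} - 2\right) e^{- 15 \left|{\omega}\right|}}{1875}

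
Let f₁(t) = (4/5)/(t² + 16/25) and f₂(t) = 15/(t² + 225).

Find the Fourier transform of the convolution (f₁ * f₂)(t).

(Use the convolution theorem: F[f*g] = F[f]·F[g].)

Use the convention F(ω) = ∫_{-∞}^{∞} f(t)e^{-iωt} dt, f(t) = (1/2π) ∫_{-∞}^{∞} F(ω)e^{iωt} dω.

F[f₁*f₂](ω) = \pi^{2} e^{- \frac{79 \left|{\omega}\right|}{5}}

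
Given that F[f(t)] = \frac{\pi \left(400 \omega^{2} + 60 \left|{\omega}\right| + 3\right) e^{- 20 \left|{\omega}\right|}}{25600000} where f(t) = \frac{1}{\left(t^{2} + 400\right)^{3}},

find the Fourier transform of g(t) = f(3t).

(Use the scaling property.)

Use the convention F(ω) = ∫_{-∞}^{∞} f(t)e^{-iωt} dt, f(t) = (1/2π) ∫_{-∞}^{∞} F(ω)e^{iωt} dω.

F[g](ω) = \frac{\pi \left(400 \omega^{2} + 180 \left|{\omega}\right| + 27\right) e^{- \frac{20 \left|{\omega}\right|}{3}}}{691200000}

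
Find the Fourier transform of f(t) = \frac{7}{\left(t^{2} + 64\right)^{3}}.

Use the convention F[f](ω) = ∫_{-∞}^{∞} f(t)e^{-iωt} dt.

F(ω) = \frac{7 \pi \left(64 \omega^{2} + 24 \left|{\omega}\right| + 3\right) e^{- 8 \left|{\omega}\right|}}{262144}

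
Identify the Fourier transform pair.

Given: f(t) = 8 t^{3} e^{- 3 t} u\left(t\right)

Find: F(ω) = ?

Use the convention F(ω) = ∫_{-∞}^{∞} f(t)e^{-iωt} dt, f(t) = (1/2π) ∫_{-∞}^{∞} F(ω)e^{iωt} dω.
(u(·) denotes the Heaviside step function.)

F(ω) = \frac{48}{\left(i \omega + 3\right)^{4}}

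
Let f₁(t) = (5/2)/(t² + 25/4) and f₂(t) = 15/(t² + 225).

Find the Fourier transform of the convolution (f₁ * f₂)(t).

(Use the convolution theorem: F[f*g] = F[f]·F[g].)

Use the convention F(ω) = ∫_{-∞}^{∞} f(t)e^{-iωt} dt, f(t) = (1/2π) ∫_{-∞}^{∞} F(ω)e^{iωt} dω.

F[f₁*f₂](ω) = \pi^{2} e^{- \frac{35 \left|{\omega}\right|}{2}}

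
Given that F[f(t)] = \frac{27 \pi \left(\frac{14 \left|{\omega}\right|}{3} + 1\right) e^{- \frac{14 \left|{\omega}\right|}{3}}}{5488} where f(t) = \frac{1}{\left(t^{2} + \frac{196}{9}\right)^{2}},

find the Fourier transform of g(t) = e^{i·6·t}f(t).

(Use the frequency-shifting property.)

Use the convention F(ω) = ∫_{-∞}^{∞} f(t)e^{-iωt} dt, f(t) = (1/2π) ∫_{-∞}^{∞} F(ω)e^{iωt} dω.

F[g](ω) = \frac{9 \pi \left(14 \left|{\omega - 6}\right| + 3\right) e^{- \frac{14 \left|{\omega - 6}\right|}{3}}}{5488}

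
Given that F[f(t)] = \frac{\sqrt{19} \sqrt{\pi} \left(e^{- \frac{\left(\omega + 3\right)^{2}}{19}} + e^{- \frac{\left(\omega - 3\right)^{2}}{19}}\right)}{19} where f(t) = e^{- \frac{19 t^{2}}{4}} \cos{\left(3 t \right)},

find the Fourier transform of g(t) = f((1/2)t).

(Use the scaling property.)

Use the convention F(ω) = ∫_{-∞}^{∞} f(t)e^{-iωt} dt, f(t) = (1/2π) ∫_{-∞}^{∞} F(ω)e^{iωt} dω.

F[g](ω) = \frac{2 \sqrt{19} \sqrt{\pi} \left(e^{\frac{24 \omega}{19}} + 1\right) e^{- \frac{4 \omega^{2}}{19} - \frac{12 \omega}{19} - \frac{9}{19}}}{19}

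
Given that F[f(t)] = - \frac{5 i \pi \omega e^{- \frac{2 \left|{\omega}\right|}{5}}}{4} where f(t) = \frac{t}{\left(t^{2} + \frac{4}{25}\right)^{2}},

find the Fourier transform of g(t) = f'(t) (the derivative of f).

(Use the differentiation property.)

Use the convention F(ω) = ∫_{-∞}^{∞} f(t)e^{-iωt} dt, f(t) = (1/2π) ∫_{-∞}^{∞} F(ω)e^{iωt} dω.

F[g](ω) = \frac{5 \pi \omega^{2} e^{- \frac{2 \left|{\omega}\right|}{5}}}{4}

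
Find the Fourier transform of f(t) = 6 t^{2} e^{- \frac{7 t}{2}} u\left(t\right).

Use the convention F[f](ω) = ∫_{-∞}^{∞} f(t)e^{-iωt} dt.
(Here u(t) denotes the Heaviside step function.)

F(ω) = \frac{96}{\left(2 i \omega + 7\right)^{3}}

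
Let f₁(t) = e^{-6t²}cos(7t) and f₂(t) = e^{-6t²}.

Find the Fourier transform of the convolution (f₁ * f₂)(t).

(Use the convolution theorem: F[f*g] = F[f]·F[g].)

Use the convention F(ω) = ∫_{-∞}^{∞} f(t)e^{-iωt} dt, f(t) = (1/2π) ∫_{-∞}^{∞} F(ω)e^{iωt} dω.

F[f₁*f₂](ω) = \frac{\pi \left(e^{\frac{7 \omega}{6}} + 1\right) e^{- \frac{\omega^{2}}{12} - \frac{7 \omega}{12} - \frac{49}{24}}}{12}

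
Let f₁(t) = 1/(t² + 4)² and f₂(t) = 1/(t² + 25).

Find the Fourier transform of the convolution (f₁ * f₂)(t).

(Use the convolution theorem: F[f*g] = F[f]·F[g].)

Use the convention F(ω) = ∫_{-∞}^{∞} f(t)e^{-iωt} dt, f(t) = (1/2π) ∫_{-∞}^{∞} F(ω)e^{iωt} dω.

F[f₁*f₂](ω) = \frac{\pi^{2} \left(2 \left|{\omega}\right| + 1\right) e^{- 7 \left|{\omega}\right|}}{80}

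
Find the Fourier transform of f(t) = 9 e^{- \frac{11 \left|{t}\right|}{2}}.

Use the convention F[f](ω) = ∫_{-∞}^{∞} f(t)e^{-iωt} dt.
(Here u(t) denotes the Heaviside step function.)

F(ω) = \frac{396}{4 \omega^{2} + 121}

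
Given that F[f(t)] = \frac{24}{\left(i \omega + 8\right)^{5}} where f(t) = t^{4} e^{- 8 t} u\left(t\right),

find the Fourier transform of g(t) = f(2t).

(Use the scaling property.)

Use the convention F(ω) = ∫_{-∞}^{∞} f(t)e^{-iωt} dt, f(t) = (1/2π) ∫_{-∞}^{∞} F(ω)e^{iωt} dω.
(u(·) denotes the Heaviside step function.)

F[g](ω) = \frac{384}{\left(i \omega + 16\right)^{5}}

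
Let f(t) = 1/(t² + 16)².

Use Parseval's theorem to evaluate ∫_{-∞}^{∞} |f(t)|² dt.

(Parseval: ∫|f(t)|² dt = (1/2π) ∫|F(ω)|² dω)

∫|f(t)|² dt = \frac{5 \pi}{262144}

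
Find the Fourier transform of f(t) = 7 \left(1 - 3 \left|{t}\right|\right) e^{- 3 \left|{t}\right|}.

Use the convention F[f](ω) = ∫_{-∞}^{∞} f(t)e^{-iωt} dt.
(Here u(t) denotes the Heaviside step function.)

F(ω) = \frac{84 \omega^{2}}{\left(\omega^{2} + 9\right)^{2}}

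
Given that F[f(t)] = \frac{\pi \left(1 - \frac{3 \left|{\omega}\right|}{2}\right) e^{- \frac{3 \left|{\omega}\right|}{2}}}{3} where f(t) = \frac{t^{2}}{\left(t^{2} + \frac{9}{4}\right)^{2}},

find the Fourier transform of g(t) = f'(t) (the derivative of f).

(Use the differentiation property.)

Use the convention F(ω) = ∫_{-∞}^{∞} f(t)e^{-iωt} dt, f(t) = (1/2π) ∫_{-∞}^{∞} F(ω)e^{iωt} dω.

F[g](ω) = \frac{i \pi \omega \left(2 - 3 \left|{\omega}\right|\right) e^{- \frac{3 \left|{\omega}\right|}{2}}}{6}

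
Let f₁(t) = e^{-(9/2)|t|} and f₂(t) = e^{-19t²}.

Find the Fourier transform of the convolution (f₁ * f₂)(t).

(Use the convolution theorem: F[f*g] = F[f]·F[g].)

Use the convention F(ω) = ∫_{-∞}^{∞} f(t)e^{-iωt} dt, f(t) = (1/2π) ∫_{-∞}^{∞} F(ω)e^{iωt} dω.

F[f₁*f₂](ω) = \frac{36 \sqrt{19} \sqrt{\pi} e^{- \frac{\omega^{2}}{76}}}{19 \left(4 \omega^{2} + 81\right)}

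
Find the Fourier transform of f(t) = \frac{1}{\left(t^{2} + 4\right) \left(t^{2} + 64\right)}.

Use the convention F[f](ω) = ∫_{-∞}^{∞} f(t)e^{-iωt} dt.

F(ω) = \frac{\pi \left(4 e^{6 \left|{\omega}\right|} - 1\right) e^{- 8 \left|{\omega}\right|}}{480}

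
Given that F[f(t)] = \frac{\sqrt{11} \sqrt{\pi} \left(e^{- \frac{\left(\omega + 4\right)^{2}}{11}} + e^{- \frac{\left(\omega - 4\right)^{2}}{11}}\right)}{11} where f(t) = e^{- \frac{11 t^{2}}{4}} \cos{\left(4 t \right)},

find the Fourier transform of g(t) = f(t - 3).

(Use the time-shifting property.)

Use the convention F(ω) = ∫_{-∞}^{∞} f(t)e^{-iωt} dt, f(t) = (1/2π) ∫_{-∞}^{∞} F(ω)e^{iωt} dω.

F[g](ω) = \frac{\sqrt{11} \sqrt{\pi} \left(e^{\frac{16 \omega}{11}} + 1\right) e^{- \frac{\omega^{2}}{11} - \frac{8 \omega}{11} - 3 i \omega - \frac{16}{11}}}{11}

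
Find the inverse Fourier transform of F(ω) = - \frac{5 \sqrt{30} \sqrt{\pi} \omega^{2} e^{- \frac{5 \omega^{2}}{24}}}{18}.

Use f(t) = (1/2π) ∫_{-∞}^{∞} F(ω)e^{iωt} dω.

f(t) = 2 \left(\frac{24 t^{2}}{5} - 2\right) e^{- \frac{6 t^{2}}{5}}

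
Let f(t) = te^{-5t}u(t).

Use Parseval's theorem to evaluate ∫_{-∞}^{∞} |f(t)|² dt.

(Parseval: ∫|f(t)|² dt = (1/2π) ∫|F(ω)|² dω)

∫|f(t)|² dt = \frac{1}{500}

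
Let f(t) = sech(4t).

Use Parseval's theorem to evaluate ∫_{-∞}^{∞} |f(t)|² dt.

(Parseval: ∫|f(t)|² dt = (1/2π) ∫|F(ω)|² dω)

∫|f(t)|² dt = \frac{1}{2}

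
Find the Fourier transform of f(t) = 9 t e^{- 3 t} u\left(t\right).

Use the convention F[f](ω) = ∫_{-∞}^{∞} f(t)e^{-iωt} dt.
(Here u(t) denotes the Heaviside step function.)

F(ω) = \frac{9}{\left(i \omega + 3\right)^{2}}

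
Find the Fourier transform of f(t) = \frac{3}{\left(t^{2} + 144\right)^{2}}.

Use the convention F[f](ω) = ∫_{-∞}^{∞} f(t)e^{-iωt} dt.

F(ω) = \frac{\pi \left(12 \left|{\omega}\right| + 1\right) e^{- 12 \left|{\omega}\right|}}{1152}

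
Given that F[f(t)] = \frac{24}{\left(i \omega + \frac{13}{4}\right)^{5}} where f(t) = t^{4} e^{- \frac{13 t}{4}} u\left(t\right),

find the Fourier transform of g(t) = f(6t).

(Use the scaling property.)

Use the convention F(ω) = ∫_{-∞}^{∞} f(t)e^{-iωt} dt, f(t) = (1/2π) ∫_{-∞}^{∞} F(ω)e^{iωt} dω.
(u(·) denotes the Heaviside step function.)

F[g](ω) = \frac{995328}{\left(2 i \omega + 39\right)^{5}}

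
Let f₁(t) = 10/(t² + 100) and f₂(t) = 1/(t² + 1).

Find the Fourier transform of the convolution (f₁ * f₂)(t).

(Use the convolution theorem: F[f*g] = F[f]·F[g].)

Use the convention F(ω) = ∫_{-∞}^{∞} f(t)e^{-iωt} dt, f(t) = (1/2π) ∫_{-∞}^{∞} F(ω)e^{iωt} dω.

F[f₁*f₂](ω) = \pi^{2} e^{- 11 \left|{\omega}\right|}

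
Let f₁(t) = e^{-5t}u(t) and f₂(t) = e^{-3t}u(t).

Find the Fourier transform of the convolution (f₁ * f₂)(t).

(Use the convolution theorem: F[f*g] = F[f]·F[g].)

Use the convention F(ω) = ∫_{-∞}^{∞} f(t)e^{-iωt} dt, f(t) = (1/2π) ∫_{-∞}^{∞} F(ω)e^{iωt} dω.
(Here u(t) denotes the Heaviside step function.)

F[f₁*f₂](ω) = \frac{1}{\left(i \omega + 3\right) \left(i \omega + 5\right)}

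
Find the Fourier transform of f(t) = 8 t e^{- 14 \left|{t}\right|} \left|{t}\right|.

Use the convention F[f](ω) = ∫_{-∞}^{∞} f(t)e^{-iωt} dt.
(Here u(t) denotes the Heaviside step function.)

F(ω) = \frac{32 i \omega \left(\omega^{2} - 588\right)}{\left(\omega^{2} + 196\right)^{3}}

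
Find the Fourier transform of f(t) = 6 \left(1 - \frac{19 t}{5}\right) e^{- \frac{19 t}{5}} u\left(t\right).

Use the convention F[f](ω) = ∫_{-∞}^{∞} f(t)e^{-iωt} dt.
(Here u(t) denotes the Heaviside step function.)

F(ω) = \frac{150 i \omega}{- 25 \omega^{2} + 190 i \omega + 361}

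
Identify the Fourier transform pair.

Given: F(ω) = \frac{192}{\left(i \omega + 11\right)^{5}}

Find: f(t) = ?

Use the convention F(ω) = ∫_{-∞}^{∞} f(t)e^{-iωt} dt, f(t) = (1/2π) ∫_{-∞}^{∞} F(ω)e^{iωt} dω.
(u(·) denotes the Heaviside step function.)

f(t) = 8 t^{4} e^{- 11 t} u\left(t\right)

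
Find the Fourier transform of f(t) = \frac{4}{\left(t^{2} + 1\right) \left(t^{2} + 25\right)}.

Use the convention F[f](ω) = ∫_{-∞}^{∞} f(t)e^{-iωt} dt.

F(ω) = \frac{\pi e^{- \left|{\omega}\right|}}{6} - \frac{\pi e^{- 5 \left|{\omega}\right|}}{30}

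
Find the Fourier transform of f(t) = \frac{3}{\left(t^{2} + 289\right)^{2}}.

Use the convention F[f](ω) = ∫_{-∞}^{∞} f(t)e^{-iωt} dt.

F(ω) = \frac{3 \pi \left(17 \left|{\omega}\right| + 1\right) e^{- 17 \left|{\omega}\right|}}{9826}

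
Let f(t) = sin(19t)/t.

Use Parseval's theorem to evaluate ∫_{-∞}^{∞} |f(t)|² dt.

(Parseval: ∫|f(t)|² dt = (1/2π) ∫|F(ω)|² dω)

∫|f(t)|² dt = 19 \pi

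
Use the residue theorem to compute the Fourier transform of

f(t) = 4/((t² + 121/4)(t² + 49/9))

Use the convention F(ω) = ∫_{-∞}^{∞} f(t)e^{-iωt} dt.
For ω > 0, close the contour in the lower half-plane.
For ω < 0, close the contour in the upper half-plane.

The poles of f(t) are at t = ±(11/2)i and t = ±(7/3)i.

Let g(z) = f(z)e^{-iωz}; for large |z| the factor e^{-iωz} decays in the lower half-plane when ω > 0 and in the upper half-plane when ω < 0.

Case ω > 0 (lower half-plane, clockwise contour ⇒ F(ω) = -2πi·ΣRes):
  Res_{z = - \frac{11 i}{2}} g(z) = - \frac{144 i e^{- \frac{11 \omega}{2}}}{9823}
  Res_{z = - \frac{7 i}{3}} g(z) = \frac{216 i e^{- \frac{7 \omega}{3}}}{6251}
  F(ω) = -2πi·ΣRes = - \frac{288 \pi e^{- \frac{11 \omega}{2}}}{9823} + \frac{432 \pi e^{- \frac{7 \omega}{3}}}{6251}

Case ω < 0 (upper half-plane, counterclockwise contour ⇒ F(ω) = +2πi·ΣRes):
  Res_{z = \frac{11 i}{2}} g(z) = \frac{144 i e^{\frac{11 \omega}{2}}}{9823}
  Res_{z = \frac{7 i}{3}} g(z) = - \frac{216 i e^{\frac{7 \omega}{3}}}{6251}
  F(ω) = 2πi·ΣRes = \frac{144 \pi \left(33 e^{\frac{7 \omega}{3}} - 14 e^{\frac{11 \omega}{2}}\right)}{68761}

Both cases combine into a single formula in |ω|:

F(ω) = - \frac{288 \pi e^{- \frac{11 \left|{\omega}\right|}{2}}}{9823} + \frac{432 \pi e^{- \frac{7 \left|{\omega}\right|}{3}}}{6251}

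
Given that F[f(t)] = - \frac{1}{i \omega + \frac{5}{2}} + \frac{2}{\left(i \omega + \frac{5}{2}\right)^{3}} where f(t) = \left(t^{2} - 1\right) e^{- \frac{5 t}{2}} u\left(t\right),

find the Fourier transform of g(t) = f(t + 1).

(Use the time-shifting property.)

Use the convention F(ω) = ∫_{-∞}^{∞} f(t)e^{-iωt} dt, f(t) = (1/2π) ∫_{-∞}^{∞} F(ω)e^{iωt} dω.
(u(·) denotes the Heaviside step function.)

F[g](ω) = \frac{2 \left(16 i \omega - \left(2 i \omega + 5\right)^{3} + 40\right) e^{i \omega}}{\left(2 i \omega + 5\right)^{4}}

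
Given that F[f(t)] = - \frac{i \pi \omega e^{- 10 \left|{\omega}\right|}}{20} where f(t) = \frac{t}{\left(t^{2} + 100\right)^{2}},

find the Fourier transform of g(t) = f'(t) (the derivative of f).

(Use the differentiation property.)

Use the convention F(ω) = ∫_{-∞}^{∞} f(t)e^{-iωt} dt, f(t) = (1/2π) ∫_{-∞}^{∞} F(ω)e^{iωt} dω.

F[g](ω) = \frac{\pi \omega^{2} e^{- 10 \left|{\omega}\right|}}{20}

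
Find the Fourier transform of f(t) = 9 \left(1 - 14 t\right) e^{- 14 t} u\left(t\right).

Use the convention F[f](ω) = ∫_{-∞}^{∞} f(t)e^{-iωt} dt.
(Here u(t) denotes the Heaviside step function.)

F(ω) = \frac{9 i \omega}{- \omega^{2} + 28 i \omega + 196}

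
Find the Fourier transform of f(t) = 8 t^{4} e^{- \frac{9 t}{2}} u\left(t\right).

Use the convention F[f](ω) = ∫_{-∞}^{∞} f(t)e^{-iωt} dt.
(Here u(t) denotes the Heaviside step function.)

F(ω) = \frac{6144}{\left(2 i \omega + 9\right)^{5}}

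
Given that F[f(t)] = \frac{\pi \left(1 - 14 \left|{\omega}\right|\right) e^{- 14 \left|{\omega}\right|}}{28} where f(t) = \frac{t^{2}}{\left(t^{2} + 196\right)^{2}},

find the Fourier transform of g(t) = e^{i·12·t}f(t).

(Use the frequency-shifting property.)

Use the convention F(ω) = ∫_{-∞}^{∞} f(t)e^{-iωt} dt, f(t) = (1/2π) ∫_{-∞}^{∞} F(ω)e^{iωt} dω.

F[g](ω) = \frac{\pi \left(1 - 14 \left|{\omega - 12}\right|\right) e^{- 14 \left|{\omega - 12}\right|}}{28}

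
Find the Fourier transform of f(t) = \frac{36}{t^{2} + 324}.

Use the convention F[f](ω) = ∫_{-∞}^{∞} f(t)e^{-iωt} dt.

F(ω) = 2 \pi e^{- 18 \left|{\omega}\right|}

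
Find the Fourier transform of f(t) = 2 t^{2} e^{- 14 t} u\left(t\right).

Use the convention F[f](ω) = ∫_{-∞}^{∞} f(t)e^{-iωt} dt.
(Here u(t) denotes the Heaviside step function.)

F(ω) = \frac{4}{\left(i \omega + 14\right)^{3}}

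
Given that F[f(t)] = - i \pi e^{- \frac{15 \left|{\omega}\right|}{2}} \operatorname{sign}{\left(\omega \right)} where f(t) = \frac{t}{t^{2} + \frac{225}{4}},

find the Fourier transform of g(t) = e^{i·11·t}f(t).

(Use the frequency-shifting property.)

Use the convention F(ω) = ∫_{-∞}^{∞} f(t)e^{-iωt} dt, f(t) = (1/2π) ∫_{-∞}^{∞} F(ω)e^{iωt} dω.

F[g](ω) = - i \pi e^{- \frac{15 \left|{\omega - 11}\right|}{2}} \operatorname{sign}{\left(\omega - 11 \right)}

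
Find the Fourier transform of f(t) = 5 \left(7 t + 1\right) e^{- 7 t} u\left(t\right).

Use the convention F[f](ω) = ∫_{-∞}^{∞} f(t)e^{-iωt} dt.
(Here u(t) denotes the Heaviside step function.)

F(ω) = \frac{5 \left(- i \omega - 14\right)}{\omega^{2} - 14 i \omega - 49}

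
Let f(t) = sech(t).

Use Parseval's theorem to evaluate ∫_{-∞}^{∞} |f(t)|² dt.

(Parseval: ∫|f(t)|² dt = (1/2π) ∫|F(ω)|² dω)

∫|f(t)|² dt = 2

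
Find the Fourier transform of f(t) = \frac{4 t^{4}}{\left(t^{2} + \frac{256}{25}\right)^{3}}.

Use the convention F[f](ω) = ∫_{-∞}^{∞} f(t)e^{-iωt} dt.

F(ω) = \frac{\pi \left(256 \omega^{2} - 400 \left|{\omega}\right| + 75\right) e^{- \frac{16 \left|{\omega}\right|}{5}}}{160}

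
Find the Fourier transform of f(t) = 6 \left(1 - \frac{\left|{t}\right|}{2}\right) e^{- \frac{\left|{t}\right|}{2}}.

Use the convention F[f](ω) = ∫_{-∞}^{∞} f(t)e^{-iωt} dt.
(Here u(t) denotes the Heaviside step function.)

F(ω) = \frac{192 \omega^{2}}{\left(4 \omega^{2} + 1\right)^{2}}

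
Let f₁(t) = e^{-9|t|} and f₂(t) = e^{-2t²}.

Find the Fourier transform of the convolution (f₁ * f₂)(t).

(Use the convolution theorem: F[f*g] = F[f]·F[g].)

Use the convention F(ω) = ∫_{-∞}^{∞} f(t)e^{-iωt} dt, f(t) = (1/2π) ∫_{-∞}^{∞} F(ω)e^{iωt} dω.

F[f₁*f₂](ω) = \frac{9 \sqrt{2} \sqrt{\pi} e^{- \frac{\omega^{2}}{8}}}{\omega^{2} + 81}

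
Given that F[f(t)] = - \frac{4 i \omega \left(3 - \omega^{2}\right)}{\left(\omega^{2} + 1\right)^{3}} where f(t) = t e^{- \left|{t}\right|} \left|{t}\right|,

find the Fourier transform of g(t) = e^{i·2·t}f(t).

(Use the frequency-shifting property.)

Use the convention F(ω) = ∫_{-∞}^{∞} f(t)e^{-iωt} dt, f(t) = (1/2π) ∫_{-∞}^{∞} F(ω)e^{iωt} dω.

F[g](ω) = \frac{4 i \left(\omega - 2\right) \left(\left(\omega - 2\right)^{2} - 3\right)}{\left(\left(\omega - 2\right)^{2} + 1\right)^{3}}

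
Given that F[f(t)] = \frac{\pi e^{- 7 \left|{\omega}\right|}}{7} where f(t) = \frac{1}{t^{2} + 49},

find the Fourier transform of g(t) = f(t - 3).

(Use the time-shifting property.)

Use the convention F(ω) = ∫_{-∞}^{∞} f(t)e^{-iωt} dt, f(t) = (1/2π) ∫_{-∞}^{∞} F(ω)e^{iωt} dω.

F[g](ω) = \frac{\pi e^{- 3 i \omega - 7 \left|{\omega}\right|}}{7}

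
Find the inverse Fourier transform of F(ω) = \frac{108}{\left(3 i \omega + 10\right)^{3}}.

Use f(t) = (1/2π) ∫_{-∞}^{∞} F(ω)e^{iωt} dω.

f(t) = 2 t^{2} e^{- \frac{10 t}{3}} u\left(t\right)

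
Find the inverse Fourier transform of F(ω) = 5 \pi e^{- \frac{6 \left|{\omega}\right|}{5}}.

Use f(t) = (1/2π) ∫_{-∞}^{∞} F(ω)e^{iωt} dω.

f(t) = \frac{6}{t^{2} + \frac{36}{25}}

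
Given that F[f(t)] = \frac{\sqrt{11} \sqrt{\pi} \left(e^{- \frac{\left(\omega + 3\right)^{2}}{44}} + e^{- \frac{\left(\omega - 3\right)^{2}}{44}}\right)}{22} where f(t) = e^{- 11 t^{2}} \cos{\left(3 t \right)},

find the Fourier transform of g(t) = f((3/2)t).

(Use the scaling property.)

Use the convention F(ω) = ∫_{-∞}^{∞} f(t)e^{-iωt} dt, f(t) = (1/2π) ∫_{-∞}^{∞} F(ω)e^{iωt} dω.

F[g](ω) = \frac{\sqrt{11} \sqrt{\pi} \left(e^{\frac{2 \omega}{11}} + 1\right) e^{- \frac{\omega^{2}}{99} - \frac{\omega}{11} - \frac{9}{44}}}{33}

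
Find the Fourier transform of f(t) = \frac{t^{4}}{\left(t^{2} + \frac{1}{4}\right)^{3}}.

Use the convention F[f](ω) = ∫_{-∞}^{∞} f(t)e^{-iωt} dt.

F(ω) = \frac{\pi \left(\omega^{2} - 10 \left|{\omega}\right| + 12\right) e^{- \frac{\left|{\omega}\right|}{2}}}{16}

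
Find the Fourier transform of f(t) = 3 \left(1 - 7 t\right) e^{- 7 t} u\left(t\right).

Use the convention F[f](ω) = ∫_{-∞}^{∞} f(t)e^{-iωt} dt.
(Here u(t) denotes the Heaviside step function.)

F(ω) = \frac{3 i \omega}{- \omega^{2} + 14 i \omega + 49}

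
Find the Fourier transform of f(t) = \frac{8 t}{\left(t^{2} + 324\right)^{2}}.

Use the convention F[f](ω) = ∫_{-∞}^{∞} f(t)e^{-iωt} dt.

F(ω) = - \frac{2 i \pi \omega e^{- 18 \left|{\omega}\right|}}{9}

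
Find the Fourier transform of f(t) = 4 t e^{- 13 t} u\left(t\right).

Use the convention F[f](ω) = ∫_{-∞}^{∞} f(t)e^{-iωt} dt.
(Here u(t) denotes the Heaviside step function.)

F(ω) = \frac{4}{\left(i \omega + 13\right)^{2}}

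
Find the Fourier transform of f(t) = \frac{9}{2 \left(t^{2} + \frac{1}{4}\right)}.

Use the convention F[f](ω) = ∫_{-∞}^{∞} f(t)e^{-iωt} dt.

F(ω) = 9 \pi e^{- \frac{\left|{\omega}\right|}{2}}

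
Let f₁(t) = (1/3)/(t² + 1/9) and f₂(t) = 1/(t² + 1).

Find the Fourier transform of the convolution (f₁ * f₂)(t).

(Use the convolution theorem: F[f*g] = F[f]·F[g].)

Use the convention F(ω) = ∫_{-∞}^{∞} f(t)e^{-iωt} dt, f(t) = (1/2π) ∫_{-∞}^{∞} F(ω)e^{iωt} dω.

F[f₁*f₂](ω) = \pi^{2} e^{- \frac{4 \left|{\omega}\right|}{3}}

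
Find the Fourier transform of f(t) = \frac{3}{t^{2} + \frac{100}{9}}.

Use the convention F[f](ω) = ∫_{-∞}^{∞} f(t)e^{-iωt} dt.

F(ω) = \frac{9 \pi e^{- \frac{10 \left|{\omega}\right|}{3}}}{10}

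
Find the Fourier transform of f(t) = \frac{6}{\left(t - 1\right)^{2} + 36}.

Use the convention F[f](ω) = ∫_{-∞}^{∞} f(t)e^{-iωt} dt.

F(ω) = \pi e^{- i \omega - 6 \left|{\omega}\right|}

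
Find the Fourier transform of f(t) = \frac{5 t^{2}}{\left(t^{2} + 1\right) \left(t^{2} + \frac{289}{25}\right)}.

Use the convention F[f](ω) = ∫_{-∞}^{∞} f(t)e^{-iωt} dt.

F(ω) = - \frac{125 \pi e^{- \left|{\omega}\right|}}{264} + \frac{425 \pi e^{- \frac{17 \left|{\omega}\right|}{5}}}{264}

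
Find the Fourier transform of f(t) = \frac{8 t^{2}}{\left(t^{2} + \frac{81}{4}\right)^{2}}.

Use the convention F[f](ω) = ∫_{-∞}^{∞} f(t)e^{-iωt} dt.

F(ω) = \frac{4 \pi \left(2 - 9 \left|{\omega}\right|\right) e^{- \frac{9 \left|{\omega}\right|}{2}}}{9}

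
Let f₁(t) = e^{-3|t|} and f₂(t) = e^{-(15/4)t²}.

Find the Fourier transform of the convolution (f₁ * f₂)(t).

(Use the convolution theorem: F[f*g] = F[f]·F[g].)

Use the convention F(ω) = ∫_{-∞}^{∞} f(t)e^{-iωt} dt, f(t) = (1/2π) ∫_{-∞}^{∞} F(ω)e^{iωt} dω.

F[f₁*f₂](ω) = \frac{4 \sqrt{15} \sqrt{\pi} e^{- \frac{\omega^{2}}{15}}}{5 \left(\omega^{2} + 9\right)}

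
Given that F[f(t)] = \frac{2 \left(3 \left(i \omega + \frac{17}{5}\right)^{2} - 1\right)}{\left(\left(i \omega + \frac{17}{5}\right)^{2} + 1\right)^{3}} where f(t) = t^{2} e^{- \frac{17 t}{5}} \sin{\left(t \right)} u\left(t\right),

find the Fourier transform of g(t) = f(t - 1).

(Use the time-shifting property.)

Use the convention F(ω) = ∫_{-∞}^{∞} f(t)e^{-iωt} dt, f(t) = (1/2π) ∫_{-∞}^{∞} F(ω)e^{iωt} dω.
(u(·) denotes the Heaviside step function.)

F[g](ω) = \frac{1250 \left(3 \left(5 i \omega + 17\right)^{2} - 25\right) e^{- i \omega}}{\left(\left(5 i \omega + 17\right)^{2} + 25\right)^{3}}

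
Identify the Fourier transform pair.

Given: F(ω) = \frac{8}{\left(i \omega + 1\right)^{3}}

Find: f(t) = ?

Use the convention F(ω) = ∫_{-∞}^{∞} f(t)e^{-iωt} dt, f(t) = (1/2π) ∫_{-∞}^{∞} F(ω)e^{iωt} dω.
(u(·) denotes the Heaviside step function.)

f(t) = 4 t^{2} e^{- t} u\left(t\right)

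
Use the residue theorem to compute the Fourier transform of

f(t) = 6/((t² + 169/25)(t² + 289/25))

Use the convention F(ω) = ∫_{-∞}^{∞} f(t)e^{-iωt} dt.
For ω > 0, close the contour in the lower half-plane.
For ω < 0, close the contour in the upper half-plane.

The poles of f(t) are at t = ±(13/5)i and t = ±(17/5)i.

Let g(z) = f(z)e^{-iωz}; for large |z| the factor e^{-iωz} decays in the lower half-plane when ω > 0 and in the upper half-plane when ω < 0.

Case ω > 0 (lower half-plane, clockwise contour ⇒ F(ω) = -2πi·ΣRes):
  Res_{z = - \frac{13 i}{5}} g(z) = \frac{25 i e^{- \frac{13 \omega}{5}}}{104}
  Res_{z = - \frac{17 i}{5}} g(z) = - \frac{25 i e^{- \frac{17 \omega}{5}}}{136}
  F(ω) = -2πi·ΣRes = \frac{25 \pi \left(17 e^{\frac{4 \omega}{5}} - 13\right) e^{- \frac{17 \omega}{5}}}{884}

Case ω < 0 (upper half-plane, counterclockwise contour ⇒ F(ω) = +2πi·ΣRes):
  Res_{z = \frac{13 i}{5}} g(z) = - \frac{25 i e^{\frac{13 \omega}{5}}}{104}
  Res_{z = \frac{17 i}{5}} g(z) = \frac{25 i e^{\frac{17 \omega}{5}}}{136}
  F(ω) = 2πi·ΣRes = \frac{25 \pi \left(17 - 13 e^{\frac{4 \omega}{5}}\right) e^{\frac{13 \omega}{5}}}{884}

Both cases combine into a single formula in |ω|:

F(ω) = \frac{25 \pi \left(17 e^{\frac{4 \left|{\omega}\right|}{5}} - 13\right) e^{- \frac{17 \left|{\omega}\right|}{5}}}{884}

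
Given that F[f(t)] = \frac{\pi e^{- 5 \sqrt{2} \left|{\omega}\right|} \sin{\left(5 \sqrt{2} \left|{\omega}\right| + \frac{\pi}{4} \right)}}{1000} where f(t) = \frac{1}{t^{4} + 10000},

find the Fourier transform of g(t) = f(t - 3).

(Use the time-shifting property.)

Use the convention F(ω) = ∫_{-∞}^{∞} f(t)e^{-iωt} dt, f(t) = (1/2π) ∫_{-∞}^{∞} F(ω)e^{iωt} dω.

F[g](ω) = \frac{\pi e^{- 3 i \omega - 5 \sqrt{2} \left|{\omega}\right|} \sin{\left(5 \sqrt{2} \left|{\omega}\right| + \frac{\pi}{4} \right)}}{1000}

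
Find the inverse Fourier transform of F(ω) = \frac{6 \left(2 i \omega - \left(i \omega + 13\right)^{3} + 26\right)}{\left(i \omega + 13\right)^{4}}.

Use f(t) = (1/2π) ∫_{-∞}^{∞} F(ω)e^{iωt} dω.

f(t) = 6 \left(t^{2} - 1\right) e^{- 13 t} u\left(t\right)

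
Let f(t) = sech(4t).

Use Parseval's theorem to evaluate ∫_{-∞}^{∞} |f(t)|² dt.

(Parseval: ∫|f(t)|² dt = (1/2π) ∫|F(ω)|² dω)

∫|f(t)|² dt = \frac{1}{2}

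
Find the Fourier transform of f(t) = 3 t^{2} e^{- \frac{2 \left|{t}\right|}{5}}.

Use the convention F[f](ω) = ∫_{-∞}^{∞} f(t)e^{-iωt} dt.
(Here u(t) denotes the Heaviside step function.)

F(ω) = \frac{3000 \left(4 - 75 \omega^{2}\right)}{\left(25 \omega^{2} + 4\right)^{3}}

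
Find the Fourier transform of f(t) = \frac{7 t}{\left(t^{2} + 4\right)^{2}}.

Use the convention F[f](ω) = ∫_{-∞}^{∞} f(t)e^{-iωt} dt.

F(ω) = - \frac{7 i \pi \omega e^{- 2 \left|{\omega}\right|}}{4}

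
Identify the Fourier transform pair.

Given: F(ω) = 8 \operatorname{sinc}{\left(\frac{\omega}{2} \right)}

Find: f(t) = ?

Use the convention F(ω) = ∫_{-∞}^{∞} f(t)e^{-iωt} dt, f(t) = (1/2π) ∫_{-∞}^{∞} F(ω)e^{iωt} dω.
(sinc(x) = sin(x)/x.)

f(t) = 8 \left(\begin{cases} 1 & \text{for}\: \left|{t}\right| < \frac{1}{2} \\0 & \text{otherwise} \end{cases}\right)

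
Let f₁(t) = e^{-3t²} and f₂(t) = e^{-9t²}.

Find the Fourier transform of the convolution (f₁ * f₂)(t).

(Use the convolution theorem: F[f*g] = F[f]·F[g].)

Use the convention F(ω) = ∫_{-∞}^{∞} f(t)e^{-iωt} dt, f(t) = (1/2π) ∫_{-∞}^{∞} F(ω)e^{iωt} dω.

F[f₁*f₂](ω) = \frac{\sqrt{3} \pi e^{- \frac{\omega^{2}}{9}}}{9}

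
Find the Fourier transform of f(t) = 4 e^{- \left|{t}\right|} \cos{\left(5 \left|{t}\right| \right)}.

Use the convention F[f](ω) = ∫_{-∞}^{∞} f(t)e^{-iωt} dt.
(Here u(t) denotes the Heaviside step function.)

F(ω) = \frac{8 \left(\omega^{2} + 26\right)}{\omega^{4} - 48 \omega^{2} + 676}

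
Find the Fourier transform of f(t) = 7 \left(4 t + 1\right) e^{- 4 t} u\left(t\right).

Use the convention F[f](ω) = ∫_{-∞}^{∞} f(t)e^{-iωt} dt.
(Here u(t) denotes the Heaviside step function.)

F(ω) = \frac{7 \left(- i \omega - 8\right)}{\omega^{2} - 8 i \omega - 16}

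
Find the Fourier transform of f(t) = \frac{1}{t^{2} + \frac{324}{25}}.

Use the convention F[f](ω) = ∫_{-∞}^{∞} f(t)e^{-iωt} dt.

F(ω) = \frac{5 \pi e^{- \frac{18 \left|{\omega}\right|}{5}}}{18}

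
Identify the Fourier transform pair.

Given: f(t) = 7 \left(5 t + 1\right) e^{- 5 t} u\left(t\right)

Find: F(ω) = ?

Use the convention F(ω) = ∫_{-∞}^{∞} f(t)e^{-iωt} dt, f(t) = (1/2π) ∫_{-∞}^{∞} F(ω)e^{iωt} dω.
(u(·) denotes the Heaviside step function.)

F(ω) = \frac{7 \left(- i \omega - 10\right)}{\omega^{2} - 10 i \omega - 25}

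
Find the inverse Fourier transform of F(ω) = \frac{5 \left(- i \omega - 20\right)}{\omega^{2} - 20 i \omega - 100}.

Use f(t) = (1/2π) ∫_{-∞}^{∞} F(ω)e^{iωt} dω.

f(t) = 5 \left(10 t + 1\right) e^{- 10 t} u\left(t\right)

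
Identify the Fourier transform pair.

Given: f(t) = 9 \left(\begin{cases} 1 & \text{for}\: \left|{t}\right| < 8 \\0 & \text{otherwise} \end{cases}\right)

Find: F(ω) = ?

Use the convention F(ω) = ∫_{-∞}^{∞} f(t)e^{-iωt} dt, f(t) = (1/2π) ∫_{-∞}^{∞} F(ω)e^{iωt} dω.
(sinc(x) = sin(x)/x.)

F(ω) = 144 \operatorname{sinc}{\left(8 \omega \right)}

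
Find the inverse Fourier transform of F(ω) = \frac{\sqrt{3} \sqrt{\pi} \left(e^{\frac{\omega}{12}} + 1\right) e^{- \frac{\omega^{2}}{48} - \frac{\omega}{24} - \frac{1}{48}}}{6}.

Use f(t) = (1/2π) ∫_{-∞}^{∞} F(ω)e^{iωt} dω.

f(t) = 2 e^{- 12 t^{2}} \cos{\left(t \right)}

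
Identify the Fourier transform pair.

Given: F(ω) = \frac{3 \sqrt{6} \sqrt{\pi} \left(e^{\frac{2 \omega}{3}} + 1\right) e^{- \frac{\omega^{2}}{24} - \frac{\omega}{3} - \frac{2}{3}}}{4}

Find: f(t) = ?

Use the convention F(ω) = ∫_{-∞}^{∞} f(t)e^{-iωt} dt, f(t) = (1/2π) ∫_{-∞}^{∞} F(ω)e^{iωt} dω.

f(t) = 9 e^{- 6 t^{2}} \cos{\left(4 t \right)}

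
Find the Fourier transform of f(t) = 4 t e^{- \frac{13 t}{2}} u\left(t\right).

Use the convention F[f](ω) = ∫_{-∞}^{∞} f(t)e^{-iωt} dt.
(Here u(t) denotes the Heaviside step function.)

F(ω) = \frac{16}{\left(2 i \omega + 13\right)^{2}}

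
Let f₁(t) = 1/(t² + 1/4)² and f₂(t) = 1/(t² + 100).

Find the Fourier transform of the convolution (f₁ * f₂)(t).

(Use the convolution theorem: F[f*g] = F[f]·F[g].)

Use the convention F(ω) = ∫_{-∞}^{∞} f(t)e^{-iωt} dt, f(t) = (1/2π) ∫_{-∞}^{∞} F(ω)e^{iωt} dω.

F[f₁*f₂](ω) = \frac{\pi^{2} \left(\left|{\omega}\right| + 2\right) e^{- \frac{21 \left|{\omega}\right|}{2}}}{5}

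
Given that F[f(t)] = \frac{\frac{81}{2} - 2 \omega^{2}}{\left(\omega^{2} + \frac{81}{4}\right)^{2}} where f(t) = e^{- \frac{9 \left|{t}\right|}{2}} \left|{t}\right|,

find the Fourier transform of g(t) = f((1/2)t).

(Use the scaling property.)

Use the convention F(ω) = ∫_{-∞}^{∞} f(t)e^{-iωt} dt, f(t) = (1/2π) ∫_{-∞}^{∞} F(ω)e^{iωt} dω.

F[g](ω) = \frac{16 \left(81 - 16 \omega^{2}\right)}{\left(16 \omega^{2} + 81\right)^{2}}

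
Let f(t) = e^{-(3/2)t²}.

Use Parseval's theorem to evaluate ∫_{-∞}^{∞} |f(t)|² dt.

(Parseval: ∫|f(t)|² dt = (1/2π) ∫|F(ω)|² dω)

∫|f(t)|² dt = \frac{\sqrt{3} \sqrt{\pi}}{3}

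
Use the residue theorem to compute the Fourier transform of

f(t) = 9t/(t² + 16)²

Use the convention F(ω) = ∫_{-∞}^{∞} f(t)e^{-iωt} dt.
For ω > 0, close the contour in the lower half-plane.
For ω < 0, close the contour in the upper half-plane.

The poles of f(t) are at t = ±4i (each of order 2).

Let g(z) = f(z)e^{-iωz}; for large |z| the factor e^{-iωz} decays in the lower half-plane when ω > 0 and in the upper half-plane when ω < 0.

Case ω > 0 (lower half-plane, clockwise contour ⇒ F(ω) = -2πi·ΣRes):
  Res_{z = - 4 i} g(z) = \frac{9 \omega e^{- 4 \omega}}{16} (pole of order 2)
  F(ω) = -2πi·ΣRes = - \frac{9 i \pi \omega e^{- 4 \omega}}{8}

Case ω < 0 (upper half-plane, counterclockwise contour ⇒ F(ω) = +2πi·ΣRes):
  Res_{z = 4 i} g(z) = - \frac{9 \omega e^{4 \omega}}{16} (pole of order 2)
  F(ω) = 2πi·ΣRes = - \frac{9 i \pi \omega e^{4 \omega}}{8}

Both cases combine into a single formula in |ω|:

F(ω) = - \frac{9 i \pi \omega e^{- 4 \left|{\omega}\right|}}{8}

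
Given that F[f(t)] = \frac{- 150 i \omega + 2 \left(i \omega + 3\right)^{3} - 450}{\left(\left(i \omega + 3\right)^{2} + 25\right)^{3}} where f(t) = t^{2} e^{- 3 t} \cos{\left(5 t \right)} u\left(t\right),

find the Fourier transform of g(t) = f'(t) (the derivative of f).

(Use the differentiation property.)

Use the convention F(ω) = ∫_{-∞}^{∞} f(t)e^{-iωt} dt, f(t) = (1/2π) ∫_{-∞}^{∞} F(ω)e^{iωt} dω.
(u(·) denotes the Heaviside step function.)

F[g](ω) = - \frac{2 i \omega \left(75 i \omega - \left(i \omega + 3\right)^{3} + 225\right)}{\left(\left(i \omega + 3\right)^{2} + 25\right)^{3}}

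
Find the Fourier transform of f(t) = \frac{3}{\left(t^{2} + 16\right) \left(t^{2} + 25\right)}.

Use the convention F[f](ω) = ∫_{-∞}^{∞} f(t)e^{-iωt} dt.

F(ω) = \frac{\pi \left(5 e^{\left|{\omega}\right|} - 4\right) e^{- 5 \left|{\omega}\right|}}{60}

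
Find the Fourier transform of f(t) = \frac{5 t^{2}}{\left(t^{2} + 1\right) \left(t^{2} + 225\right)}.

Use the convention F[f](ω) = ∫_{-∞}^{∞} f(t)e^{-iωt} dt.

F(ω) = \frac{5 \pi \left(15 - e^{14 \left|{\omega}\right|}\right) e^{- 15 \left|{\omega}\right|}}{224}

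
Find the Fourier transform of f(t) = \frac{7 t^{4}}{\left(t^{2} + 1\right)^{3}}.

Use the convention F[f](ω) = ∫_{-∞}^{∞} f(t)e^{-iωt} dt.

F(ω) = \frac{7 \pi \left(\omega^{2} - 5 \left|{\omega}\right| + 3\right) e^{- \left|{\omega}\right|}}{8}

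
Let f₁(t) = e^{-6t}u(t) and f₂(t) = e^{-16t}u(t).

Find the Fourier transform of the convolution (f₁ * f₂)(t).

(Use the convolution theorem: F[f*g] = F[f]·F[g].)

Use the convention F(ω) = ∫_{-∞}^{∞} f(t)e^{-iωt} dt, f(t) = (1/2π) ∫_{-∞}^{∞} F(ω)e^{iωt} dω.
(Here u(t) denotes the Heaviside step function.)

F[f₁*f₂](ω) = \frac{1}{\left(i \omega + 6\right) \left(i \omega + 16\right)}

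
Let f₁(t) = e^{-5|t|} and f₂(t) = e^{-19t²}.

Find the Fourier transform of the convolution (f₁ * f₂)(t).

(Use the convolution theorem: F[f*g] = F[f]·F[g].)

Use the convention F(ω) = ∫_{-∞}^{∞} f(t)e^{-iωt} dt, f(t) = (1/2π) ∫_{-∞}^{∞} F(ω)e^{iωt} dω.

F[f₁*f₂](ω) = \frac{10 \sqrt{19} \sqrt{\pi} e^{- \frac{\omega^{2}}{76}}}{19 \left(\omega^{2} + 25\right)}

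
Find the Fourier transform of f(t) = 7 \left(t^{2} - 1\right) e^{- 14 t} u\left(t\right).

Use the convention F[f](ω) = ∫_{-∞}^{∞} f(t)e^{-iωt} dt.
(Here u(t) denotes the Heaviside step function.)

F(ω) = \frac{7 \left(2 i \omega - \left(i \omega + 14\right)^{3} + 28\right)}{\left(i \omega + 14\right)^{4}}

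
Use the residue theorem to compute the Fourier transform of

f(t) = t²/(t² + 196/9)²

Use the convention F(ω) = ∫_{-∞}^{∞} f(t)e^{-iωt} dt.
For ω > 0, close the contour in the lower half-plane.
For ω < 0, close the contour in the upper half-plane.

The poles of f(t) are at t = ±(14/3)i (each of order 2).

Let g(z) = f(z)e^{-iωz}; for large |z| the factor e^{-iωz} decays in the lower half-plane when ω > 0 and in the upper half-plane when ω < 0.

Case ω > 0 (lower half-plane, clockwise contour ⇒ F(ω) = -2πi·ΣRes):
  Res_{z = - \frac{14 i}{3}} g(z) = \frac{i \left(3 - 14 \omega\right) e^{- \frac{14 \omega}{3}}}{56} (pole of order 2)
  F(ω) = -2πi·ΣRes = \frac{\pi \left(3 - 14 \omega\right) e^{- \frac{14 \omega}{3}}}{28}

Case ω < 0 (upper half-plane, counterclockwise contour ⇒ F(ω) = +2πi·ΣRes):
  Res_{z = \frac{14 i}{3}} g(z) = \frac{i \left(- 14 \omega - 3\right) e^{\frac{14 \omega}{3}}}{56} (pole of order 2)
  F(ω) = 2πi·ΣRes = \frac{\pi \left(14 \omega + 3\right) e^{\frac{14 \omega}{3}}}{28}

Both cases combine into a single formula in |ω|:

F(ω) = \frac{\pi \left(3 - 14 \left|{\omega}\right|\right) e^{- \frac{14 \left|{\omega}\right|}{3}}}{28}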